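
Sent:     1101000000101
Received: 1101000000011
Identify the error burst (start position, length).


XOR: 0000000000110

Burst at position 10, length 2


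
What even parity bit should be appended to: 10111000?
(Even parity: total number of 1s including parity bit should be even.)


Number of 1s in data: 4
Parity bit: 0

0


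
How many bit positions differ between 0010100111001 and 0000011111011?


XOR: 0010111000010
Count of 1s: 5

5


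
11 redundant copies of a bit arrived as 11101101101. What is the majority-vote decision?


Ones: 8 out of 11
Threshold: 6

1 (8/11 voted 1)


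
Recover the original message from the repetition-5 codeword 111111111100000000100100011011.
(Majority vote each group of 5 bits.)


Groups: 11111, 11111, 00000, 00010, 01000, 11011
Majority votes: 110001

110001


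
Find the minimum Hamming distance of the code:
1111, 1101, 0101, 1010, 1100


Comparing all pairs, minimum distance: 1
Can detect 0 errors, correct 0 errors

1


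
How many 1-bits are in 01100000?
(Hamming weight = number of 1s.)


Counting 1s in 01100000

2


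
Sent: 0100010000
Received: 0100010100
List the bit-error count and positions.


XOR: 0000000100

1 error(s) at position(s): 7


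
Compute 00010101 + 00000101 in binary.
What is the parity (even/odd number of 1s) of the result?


00010101 = 21
00000101 = 5
Sum = 26 = 11010
1s count = 3

odd parity (3 ones in 11010)


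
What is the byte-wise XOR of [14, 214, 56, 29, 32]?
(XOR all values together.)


XOR chain: 14 ^ 214 ^ 56 ^ 29 ^ 32 = 221

221


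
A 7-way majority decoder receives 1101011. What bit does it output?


Ones: 5 out of 7
Threshold: 4

1 (5/7 voted 1)


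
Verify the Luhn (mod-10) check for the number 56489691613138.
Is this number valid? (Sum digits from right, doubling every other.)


Luhn sum = 73
73 mod 10 = 3

Invalid (Luhn sum mod 10 = 3)


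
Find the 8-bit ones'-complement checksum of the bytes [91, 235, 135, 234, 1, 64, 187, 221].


Sum = 1168 mod 256 = 144
Complement = 111

111


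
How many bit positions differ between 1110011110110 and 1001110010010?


XOR: 0111101100100
Count of 1s: 7

7


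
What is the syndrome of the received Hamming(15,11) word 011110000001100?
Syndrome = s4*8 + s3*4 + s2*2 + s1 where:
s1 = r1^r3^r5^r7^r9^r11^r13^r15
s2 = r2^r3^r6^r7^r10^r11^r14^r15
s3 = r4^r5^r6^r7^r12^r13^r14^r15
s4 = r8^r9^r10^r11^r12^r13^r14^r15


s1=1, s2=0, s3=0, s4=0

Syndrome = 1 (error at position 1)


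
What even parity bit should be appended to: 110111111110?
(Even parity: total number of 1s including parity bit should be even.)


Number of 1s in data: 10
Parity bit: 0

0


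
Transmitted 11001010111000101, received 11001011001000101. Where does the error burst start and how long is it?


XOR: 00000001110000000

Burst at position 7, length 3


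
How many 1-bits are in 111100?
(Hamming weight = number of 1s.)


Counting 1s in 111100

4


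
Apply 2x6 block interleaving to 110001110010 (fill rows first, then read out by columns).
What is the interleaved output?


Matrix:
  110001
  110010
Read columns: 111100000110

111100000110


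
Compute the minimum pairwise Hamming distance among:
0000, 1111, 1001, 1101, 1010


Comparing all pairs, minimum distance: 1
Can detect 0 errors, correct 0 errors

1


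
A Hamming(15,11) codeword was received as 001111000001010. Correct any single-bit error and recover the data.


Syndrome = 6: error at position 6

Data: 11000001010 (corrected bit 6)


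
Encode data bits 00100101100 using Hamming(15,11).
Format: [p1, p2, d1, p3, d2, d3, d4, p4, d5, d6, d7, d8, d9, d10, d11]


Parity bits: p1=1, p2=0, p3=1, p4=1

100101010101100


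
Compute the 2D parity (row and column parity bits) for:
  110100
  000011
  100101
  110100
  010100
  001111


Row parities: 101100
Column parities: 111101

Row P: 101100, Col P: 111101, Corner: 1


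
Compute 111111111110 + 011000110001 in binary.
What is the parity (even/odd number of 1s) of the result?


111111111110 = 4094
011000110001 = 1585
Sum = 5679 = 1011000101111
1s count = 8

even parity (8 ones in 1011000101111)


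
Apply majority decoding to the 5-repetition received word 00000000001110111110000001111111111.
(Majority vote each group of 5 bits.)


Groups: 00000, 00000, 11101, 11110, 00000, 11111, 11111
Majority votes: 0011011

0011011


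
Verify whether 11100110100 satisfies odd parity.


Number of 1s: 6

No, parity error (6 ones)


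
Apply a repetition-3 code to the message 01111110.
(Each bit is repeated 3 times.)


Each bit -> 3 copies

000111111111111111111000


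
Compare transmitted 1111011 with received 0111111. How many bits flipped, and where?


XOR: 1000100

2 error(s) at position(s): 0, 4


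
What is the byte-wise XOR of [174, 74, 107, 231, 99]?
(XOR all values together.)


XOR chain: 174 ^ 74 ^ 107 ^ 231 ^ 99 = 11

11


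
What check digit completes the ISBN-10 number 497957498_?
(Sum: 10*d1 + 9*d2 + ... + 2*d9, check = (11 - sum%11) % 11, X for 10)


Weighted sum: 364
364 mod 11 = 1

Check digit: X


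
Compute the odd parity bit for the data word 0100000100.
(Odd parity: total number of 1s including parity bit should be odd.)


Number of 1s in data: 2
Parity bit: 1

1


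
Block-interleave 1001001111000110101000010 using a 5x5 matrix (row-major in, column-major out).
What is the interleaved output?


Matrix:
  10010
  01111
  00011
  01010
  00010
Read columns: 1000001010010001111101100

1000001010010001111101100


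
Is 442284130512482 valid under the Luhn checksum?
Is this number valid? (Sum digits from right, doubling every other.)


Luhn sum = 60
60 mod 10 = 0

Valid (Luhn sum mod 10 = 0)


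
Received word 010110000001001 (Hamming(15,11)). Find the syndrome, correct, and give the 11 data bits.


Syndrome = 0: no error detected

Data: 01000001001 (no errors)


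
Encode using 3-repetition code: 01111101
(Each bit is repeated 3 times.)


Each bit -> 3 copies

000111111111111111000111


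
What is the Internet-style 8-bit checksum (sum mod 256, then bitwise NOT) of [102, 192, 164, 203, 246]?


Sum = 907 mod 256 = 139
Complement = 116

116


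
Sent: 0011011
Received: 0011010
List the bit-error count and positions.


XOR: 0000001

1 error(s) at position(s): 6


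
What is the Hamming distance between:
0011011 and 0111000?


XOR: 0100011
Count of 1s: 3

3


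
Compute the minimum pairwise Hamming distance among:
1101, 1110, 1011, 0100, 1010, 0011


Comparing all pairs, minimum distance: 1
Can detect 0 errors, correct 0 errors

1


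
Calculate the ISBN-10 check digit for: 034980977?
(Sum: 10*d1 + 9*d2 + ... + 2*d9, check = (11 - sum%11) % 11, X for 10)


Weighted sum: 241
241 mod 11 = 10

Check digit: 1


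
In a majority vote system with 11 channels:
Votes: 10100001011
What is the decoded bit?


Ones: 5 out of 11
Threshold: 6

0 (5/11 voted 1)


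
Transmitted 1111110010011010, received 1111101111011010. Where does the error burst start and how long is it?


XOR: 0000011101000000

Burst at position 5, length 5


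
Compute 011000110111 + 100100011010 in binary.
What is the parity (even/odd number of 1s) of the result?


011000110111 = 1591
100100011010 = 2330
Sum = 3921 = 111101010001
1s count = 7

odd parity (7 ones in 111101010001)


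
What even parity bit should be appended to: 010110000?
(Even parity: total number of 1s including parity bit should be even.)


Number of 1s in data: 3
Parity bit: 1

1


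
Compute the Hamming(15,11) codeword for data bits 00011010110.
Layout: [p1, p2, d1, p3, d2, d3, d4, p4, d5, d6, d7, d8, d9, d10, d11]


Parity bits: p1=0, p2=1, p3=1, p4=0

010100101010110


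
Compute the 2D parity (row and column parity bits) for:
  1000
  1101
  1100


Row parities: 110
Column parities: 1001

Row P: 110, Col P: 1001, Corner: 0


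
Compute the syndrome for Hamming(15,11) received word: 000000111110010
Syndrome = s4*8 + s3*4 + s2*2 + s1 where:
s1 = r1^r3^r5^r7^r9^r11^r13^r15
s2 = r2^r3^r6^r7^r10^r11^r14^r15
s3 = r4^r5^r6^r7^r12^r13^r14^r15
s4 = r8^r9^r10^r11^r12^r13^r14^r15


s1=1, s2=0, s3=0, s4=1

Syndrome = 9 (error at position 9)


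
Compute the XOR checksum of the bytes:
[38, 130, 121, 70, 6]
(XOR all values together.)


XOR chain: 38 ^ 130 ^ 121 ^ 70 ^ 6 = 157

157


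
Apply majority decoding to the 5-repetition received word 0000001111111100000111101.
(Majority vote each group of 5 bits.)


Groups: 00000, 01111, 11110, 00001, 11101
Majority votes: 01101

01101


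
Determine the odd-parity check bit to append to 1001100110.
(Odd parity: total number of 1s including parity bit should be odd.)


Number of 1s in data: 5
Parity bit: 0

0


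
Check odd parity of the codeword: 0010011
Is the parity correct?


Number of 1s: 3

Yes, parity is correct (3 ones)


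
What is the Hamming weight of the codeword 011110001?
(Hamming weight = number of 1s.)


Counting 1s in 011110001

5


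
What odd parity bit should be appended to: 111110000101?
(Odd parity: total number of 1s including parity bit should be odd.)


Number of 1s in data: 7
Parity bit: 0

0


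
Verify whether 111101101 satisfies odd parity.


Number of 1s: 7

Yes, parity is correct (7 ones)


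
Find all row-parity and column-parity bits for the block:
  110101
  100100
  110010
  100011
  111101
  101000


Row parities: 001110
Column parities: 010101

Row P: 001110, Col P: 010101, Corner: 1


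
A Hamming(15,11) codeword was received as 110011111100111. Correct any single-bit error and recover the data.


Syndrome = 0: no error detected

Data: 01111100111 (no errors)


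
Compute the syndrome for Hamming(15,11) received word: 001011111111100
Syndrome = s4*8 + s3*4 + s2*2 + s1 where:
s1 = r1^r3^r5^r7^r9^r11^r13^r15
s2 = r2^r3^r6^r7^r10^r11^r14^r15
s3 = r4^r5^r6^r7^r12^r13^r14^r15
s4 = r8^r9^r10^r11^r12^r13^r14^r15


s1=0, s2=1, s3=1, s4=0

Syndrome = 6 (error at position 6)


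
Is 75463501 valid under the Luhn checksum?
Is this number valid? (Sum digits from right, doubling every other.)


Luhn sum = 36
36 mod 10 = 6

Invalid (Luhn sum mod 10 = 6)


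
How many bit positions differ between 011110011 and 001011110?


XOR: 010101101
Count of 1s: 5

5


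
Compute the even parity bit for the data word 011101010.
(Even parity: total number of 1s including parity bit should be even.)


Number of 1s in data: 5
Parity bit: 1

1


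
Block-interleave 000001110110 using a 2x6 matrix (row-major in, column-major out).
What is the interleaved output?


Matrix:
  000001
  110110
Read columns: 010100010110

010100010110


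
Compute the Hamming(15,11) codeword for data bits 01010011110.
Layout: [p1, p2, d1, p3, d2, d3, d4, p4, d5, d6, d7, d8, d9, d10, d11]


Parity bits: p1=0, p2=1, p3=1, p4=0

010110100011110


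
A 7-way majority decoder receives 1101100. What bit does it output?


Ones: 4 out of 7
Threshold: 4

1 (4/7 voted 1)


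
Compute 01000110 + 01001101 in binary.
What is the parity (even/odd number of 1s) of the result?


01000110 = 70
01001101 = 77
Sum = 147 = 10010011
1s count = 4

even parity (4 ones in 10010011)


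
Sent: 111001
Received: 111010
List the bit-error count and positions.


XOR: 000011

2 error(s) at position(s): 4, 5


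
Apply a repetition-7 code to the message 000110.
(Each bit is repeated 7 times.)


Each bit -> 7 copies

000000000000000000000111111111111110000000


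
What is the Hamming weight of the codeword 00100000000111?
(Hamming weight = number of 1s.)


Counting 1s in 00100000000111

4


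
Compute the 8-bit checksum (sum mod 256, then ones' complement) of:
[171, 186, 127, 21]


Sum = 505 mod 256 = 249
Complement = 6

6


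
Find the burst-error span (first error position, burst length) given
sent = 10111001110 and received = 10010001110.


XOR: 00101000000

Burst at position 2, length 3


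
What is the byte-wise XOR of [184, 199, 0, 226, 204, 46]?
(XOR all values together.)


XOR chain: 184 ^ 199 ^ 0 ^ 226 ^ 204 ^ 46 = 127

127


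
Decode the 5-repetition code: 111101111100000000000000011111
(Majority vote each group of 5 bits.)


Groups: 11110, 11111, 00000, 00000, 00000, 11111
Majority votes: 110001

110001


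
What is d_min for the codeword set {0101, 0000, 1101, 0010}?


Comparing all pairs, minimum distance: 1
Can detect 0 errors, correct 0 errors

1


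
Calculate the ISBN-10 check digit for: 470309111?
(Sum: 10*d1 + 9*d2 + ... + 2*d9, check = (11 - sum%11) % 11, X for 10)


Weighted sum: 178
178 mod 11 = 2

Check digit: 9


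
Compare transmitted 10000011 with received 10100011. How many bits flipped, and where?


XOR: 00100000

1 error(s) at position(s): 2


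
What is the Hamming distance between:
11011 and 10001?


XOR: 01010
Count of 1s: 2

2


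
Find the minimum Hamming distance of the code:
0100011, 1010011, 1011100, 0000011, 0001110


Comparing all pairs, minimum distance: 1
Can detect 0 errors, correct 0 errors

1


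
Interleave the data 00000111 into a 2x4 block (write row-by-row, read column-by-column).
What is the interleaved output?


Matrix:
  0000
  0111
Read columns: 00010101

00010101


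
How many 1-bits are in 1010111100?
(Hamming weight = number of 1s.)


Counting 1s in 1010111100

6


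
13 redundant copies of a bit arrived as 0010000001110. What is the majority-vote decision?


Ones: 4 out of 13
Threshold: 7

0 (4/13 voted 1)


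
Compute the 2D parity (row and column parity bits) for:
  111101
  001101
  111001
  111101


Row parities: 1101
Column parities: 110100

Row P: 1101, Col P: 110100, Corner: 1


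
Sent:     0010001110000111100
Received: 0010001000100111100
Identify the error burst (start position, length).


XOR: 0000000110100000000

Burst at position 7, length 4


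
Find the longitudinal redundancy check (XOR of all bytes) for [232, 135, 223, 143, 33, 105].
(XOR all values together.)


XOR chain: 232 ^ 135 ^ 223 ^ 143 ^ 33 ^ 105 = 119

119


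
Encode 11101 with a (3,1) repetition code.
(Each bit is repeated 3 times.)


Each bit -> 3 copies

111111111000111


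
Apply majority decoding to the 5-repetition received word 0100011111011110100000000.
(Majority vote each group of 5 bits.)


Groups: 01000, 11111, 01111, 01000, 00000
Majority votes: 01100

01100


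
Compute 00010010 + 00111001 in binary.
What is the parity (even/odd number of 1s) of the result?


00010010 = 18
00111001 = 57
Sum = 75 = 1001011
1s count = 4

even parity (4 ones in 1001011)


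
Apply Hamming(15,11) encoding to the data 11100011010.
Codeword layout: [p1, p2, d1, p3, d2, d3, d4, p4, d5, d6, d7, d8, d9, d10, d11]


Parity bits: p1=1, p2=0, p3=0, p4=1

101011010011010


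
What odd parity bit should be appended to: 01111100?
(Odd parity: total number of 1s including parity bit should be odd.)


Number of 1s in data: 5
Parity bit: 0

0


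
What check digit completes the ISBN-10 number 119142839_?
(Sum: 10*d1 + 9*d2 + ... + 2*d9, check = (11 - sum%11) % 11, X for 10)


Weighted sum: 191
191 mod 11 = 4

Check digit: 7


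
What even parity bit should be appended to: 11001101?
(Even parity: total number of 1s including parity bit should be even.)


Number of 1s in data: 5
Parity bit: 1

1


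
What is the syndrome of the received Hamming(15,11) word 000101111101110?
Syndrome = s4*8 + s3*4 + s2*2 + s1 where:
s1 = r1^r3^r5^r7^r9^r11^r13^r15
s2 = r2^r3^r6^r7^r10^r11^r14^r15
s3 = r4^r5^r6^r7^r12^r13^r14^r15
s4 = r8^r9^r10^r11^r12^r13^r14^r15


s1=1, s2=0, s3=0, s4=0

Syndrome = 1 (error at position 1)


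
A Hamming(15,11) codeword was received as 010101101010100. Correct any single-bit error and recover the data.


Syndrome = 8: error at position 8

Data: 00111010100 (corrected bit 8)


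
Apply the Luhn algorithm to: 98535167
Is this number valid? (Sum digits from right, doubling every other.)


Luhn sum = 33
33 mod 10 = 3

Invalid (Luhn sum mod 10 = 3)


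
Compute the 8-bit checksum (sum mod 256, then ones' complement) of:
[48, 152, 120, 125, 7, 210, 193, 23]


Sum = 878 mod 256 = 110
Complement = 145

145


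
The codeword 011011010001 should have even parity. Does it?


Number of 1s: 6

Yes, parity is correct (6 ones)


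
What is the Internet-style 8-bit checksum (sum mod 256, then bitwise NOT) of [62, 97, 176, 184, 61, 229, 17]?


Sum = 826 mod 256 = 58
Complement = 197

197


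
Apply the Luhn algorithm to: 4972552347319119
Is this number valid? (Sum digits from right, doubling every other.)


Luhn sum = 80
80 mod 10 = 0

Valid (Luhn sum mod 10 = 0)


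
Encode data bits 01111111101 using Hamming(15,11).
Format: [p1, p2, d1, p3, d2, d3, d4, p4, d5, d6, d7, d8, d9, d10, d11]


Parity bits: p1=0, p2=1, p3=0, p4=0

010011101111101


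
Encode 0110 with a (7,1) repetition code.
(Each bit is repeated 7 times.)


Each bit -> 7 copies

0000000111111111111110000000


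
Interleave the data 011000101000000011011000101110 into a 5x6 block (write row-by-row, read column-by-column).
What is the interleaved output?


Matrix:
  011000
  101000
  000011
  011000
  101110
Read columns: 010011001011011000010010100100

010011001011011000010010100100


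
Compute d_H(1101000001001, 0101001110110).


XOR: 1000001111111
Count of 1s: 8

8


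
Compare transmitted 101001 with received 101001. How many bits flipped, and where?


XOR: 000000

0 errors (received matches sent)


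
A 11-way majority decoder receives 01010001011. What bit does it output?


Ones: 5 out of 11
Threshold: 6

0 (5/11 voted 1)


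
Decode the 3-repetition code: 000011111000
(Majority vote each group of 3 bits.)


Groups: 000, 011, 111, 000
Majority votes: 0110

0110


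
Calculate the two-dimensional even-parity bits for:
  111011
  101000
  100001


Row parities: 100
Column parities: 110010

Row P: 100, Col P: 110010, Corner: 1


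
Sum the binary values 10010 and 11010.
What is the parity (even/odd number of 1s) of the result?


10010 = 18
11010 = 26
Sum = 44 = 101100
1s count = 3

odd parity (3 ones in 101100)


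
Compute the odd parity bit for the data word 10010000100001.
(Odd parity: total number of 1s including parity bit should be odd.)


Number of 1s in data: 4
Parity bit: 1

1


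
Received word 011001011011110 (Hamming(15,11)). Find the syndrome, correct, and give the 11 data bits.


Syndrome = 2: error at position 2

Data: 10101011110 (corrected bit 2)


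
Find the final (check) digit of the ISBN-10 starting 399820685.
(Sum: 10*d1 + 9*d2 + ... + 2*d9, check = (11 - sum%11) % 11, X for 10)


Weighted sum: 309
309 mod 11 = 1

Check digit: X


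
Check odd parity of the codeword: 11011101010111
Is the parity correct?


Number of 1s: 10

No, parity error (10 ones)


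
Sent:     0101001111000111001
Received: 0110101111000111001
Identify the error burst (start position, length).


XOR: 0011100000000000000

Burst at position 2, length 3


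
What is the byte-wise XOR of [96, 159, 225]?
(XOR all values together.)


XOR chain: 96 ^ 159 ^ 225 = 30

30


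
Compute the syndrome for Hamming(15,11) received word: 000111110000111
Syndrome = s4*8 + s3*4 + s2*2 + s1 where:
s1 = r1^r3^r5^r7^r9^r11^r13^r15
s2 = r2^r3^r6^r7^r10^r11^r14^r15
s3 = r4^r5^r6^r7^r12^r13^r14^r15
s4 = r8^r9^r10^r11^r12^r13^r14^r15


s1=0, s2=0, s3=1, s4=0

Syndrome = 4 (error at position 4)


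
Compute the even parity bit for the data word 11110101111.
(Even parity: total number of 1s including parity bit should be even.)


Number of 1s in data: 9
Parity bit: 1

1


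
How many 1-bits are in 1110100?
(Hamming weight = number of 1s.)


Counting 1s in 1110100

4


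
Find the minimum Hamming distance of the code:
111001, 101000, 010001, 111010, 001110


Comparing all pairs, minimum distance: 2
Can detect 1 errors, correct 0 errors

2


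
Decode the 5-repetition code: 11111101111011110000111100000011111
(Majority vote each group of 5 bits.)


Groups: 11111, 10111, 10111, 10000, 11110, 00000, 11111
Majority votes: 1110101

1110101


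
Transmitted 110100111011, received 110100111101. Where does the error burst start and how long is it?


XOR: 000000000110

Burst at position 9, length 2


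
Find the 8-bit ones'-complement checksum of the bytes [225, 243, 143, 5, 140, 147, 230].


Sum = 1133 mod 256 = 109
Complement = 146

146


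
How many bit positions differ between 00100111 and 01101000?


XOR: 01001111
Count of 1s: 5

5


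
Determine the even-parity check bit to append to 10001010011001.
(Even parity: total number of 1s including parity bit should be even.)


Number of 1s in data: 6
Parity bit: 0

0


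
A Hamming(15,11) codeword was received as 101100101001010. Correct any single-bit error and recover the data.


Syndrome = 10: error at position 10

Data: 10011101010 (corrected bit 10)


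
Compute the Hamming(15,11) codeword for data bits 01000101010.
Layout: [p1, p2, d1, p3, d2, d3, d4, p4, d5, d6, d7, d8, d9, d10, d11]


Parity bits: p1=1, p2=0, p3=1, p4=1

100110010101010


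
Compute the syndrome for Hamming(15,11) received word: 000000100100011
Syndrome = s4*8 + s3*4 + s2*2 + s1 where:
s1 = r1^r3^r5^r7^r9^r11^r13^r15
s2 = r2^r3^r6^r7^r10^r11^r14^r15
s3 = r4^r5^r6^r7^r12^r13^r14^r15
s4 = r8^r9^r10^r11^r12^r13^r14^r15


s1=0, s2=0, s3=1, s4=1

Syndrome = 12 (error at position 12)


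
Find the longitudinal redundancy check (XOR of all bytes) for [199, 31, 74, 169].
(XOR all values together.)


XOR chain: 199 ^ 31 ^ 74 ^ 169 = 59

59


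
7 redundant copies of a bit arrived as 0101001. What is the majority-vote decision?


Ones: 3 out of 7
Threshold: 4

0 (3/7 voted 1)


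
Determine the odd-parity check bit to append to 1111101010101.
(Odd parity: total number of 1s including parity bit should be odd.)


Number of 1s in data: 9
Parity bit: 0

0


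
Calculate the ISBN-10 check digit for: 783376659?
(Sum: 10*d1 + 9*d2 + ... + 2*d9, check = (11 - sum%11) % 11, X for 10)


Weighted sum: 316
316 mod 11 = 8

Check digit: 3


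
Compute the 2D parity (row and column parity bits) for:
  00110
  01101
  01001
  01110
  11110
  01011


Row parities: 010101
Column parities: 11001

Row P: 010101, Col P: 11001, Corner: 1


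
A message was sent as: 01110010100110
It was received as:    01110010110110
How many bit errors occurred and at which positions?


XOR: 00000000010000

1 error(s) at position(s): 9


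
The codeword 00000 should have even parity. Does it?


Number of 1s: 0

Yes, parity is correct (0 ones)


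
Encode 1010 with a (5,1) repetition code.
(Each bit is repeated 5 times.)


Each bit -> 5 copies

11111000001111100000


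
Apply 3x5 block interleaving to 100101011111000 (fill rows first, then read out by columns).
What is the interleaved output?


Matrix:
  10010
  10111
  11000
Read columns: 111001010110010

111001010110010


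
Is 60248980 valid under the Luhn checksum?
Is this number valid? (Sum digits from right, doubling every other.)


Luhn sum = 34
34 mod 10 = 4

Invalid (Luhn sum mod 10 = 4)


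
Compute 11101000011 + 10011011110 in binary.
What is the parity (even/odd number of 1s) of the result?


11101000011 = 1859
10011011110 = 1246
Sum = 3105 = 110000100001
1s count = 4

even parity (4 ones in 110000100001)


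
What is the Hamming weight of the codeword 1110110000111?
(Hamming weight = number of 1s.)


Counting 1s in 1110110000111

8


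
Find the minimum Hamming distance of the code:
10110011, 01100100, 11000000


Comparing all pairs, minimum distance: 3
Can detect 2 errors, correct 1 errors

3


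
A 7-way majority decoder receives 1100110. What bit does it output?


Ones: 4 out of 7
Threshold: 4

1 (4/7 voted 1)


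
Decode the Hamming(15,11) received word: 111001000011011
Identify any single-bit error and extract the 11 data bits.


Syndrome = 0: no error detected

Data: 10100011011 (no errors)


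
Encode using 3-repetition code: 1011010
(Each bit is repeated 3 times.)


Each bit -> 3 copies

111000111111000111000


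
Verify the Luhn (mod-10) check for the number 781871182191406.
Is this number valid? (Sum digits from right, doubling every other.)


Luhn sum = 64
64 mod 10 = 4

Invalid (Luhn sum mod 10 = 4)


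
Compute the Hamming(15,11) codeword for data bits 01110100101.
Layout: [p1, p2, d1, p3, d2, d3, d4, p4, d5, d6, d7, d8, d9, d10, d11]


Parity bits: p1=0, p2=0, p3=1, p4=1

000111110100101


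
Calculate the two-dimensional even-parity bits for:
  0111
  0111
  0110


Row parities: 110
Column parities: 0110

Row P: 110, Col P: 0110, Corner: 0


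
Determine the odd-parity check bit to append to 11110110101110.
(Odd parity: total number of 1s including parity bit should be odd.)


Number of 1s in data: 10
Parity bit: 1

1


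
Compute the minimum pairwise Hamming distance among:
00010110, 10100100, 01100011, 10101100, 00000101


Comparing all pairs, minimum distance: 1
Can detect 0 errors, correct 0 errors

1


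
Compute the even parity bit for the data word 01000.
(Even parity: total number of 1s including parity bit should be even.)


Number of 1s in data: 1
Parity bit: 1

1


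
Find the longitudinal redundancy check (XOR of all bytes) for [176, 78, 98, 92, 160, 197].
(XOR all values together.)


XOR chain: 176 ^ 78 ^ 98 ^ 92 ^ 160 ^ 197 = 165

165


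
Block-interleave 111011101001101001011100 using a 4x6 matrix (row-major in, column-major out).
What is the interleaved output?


Matrix:
  111011
  101001
  101001
  011100
Read columns: 111010011111000110001110

111010011111000110001110


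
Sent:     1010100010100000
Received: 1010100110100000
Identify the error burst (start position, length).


XOR: 0000000100000000

Burst at position 7, length 1


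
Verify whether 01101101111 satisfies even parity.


Number of 1s: 8

Yes, parity is correct (8 ones)


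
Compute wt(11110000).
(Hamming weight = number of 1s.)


Counting 1s in 11110000

4


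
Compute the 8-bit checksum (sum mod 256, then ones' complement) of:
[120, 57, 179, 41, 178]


Sum = 575 mod 256 = 63
Complement = 192

192


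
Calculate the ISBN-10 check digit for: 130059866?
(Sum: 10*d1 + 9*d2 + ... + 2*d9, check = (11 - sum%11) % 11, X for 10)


Weighted sum: 174
174 mod 11 = 9

Check digit: 2


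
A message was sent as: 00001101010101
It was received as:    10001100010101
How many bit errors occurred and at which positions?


XOR: 10000001000000

2 error(s) at position(s): 0, 7


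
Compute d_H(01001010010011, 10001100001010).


XOR: 11000110011001
Count of 1s: 7

7


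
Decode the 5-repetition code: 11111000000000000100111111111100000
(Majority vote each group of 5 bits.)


Groups: 11111, 00000, 00000, 00100, 11111, 11111, 00000
Majority votes: 1000110

1000110


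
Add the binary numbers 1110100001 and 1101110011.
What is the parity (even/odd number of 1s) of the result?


1110100001 = 929
1101110011 = 883
Sum = 1812 = 11100010100
1s count = 5

odd parity (5 ones in 11100010100)


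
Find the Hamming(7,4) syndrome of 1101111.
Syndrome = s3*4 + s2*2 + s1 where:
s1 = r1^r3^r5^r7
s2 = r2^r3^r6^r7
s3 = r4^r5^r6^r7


s1=1, s2=1, s3=0

Syndrome = 3 (error at position 3)


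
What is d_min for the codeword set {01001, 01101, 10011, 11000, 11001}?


Comparing all pairs, minimum distance: 1
Can detect 0 errors, correct 0 errors

1


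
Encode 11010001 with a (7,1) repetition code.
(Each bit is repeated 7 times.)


Each bit -> 7 copies

11111111111111000000011111110000000000000000000001111111


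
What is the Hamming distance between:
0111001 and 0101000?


XOR: 0010001
Count of 1s: 2

2


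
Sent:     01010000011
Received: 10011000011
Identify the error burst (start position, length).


XOR: 11001000000

Burst at position 0, length 5


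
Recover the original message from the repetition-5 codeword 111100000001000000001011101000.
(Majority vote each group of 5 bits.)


Groups: 11110, 00000, 01000, 00000, 10111, 01000
Majority votes: 100010

100010


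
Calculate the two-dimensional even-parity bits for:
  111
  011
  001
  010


Row parities: 1011
Column parities: 111

Row P: 1011, Col P: 111, Corner: 1


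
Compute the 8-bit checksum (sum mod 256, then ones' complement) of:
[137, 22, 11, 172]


Sum = 342 mod 256 = 86
Complement = 169

169


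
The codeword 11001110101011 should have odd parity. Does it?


Number of 1s: 9

Yes, parity is correct (9 ones)


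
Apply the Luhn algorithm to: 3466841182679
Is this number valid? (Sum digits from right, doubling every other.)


Luhn sum = 71
71 mod 10 = 1

Invalid (Luhn sum mod 10 = 1)


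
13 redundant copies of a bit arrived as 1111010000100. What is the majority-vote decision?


Ones: 6 out of 13
Threshold: 7

0 (6/13 voted 1)


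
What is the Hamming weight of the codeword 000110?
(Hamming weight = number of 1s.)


Counting 1s in 000110

2


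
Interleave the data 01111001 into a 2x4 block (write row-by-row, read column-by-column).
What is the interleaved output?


Matrix:
  0111
  1001
Read columns: 01101011

01101011


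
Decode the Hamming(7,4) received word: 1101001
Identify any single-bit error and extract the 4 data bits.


Syndrome = 0: no error detected

Data: 0001 (no errors)


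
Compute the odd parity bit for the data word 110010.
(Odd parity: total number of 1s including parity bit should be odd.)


Number of 1s in data: 3
Parity bit: 0

0


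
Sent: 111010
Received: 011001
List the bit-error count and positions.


XOR: 100011

3 error(s) at position(s): 0, 4, 5


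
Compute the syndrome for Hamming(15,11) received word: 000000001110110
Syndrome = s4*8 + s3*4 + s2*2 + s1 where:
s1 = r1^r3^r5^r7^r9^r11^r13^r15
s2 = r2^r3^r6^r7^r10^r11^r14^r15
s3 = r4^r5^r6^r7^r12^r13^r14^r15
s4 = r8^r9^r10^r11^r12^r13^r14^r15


s1=1, s2=1, s3=0, s4=1

Syndrome = 11 (error at position 11)


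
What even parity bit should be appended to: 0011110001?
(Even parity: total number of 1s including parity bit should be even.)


Number of 1s in data: 5
Parity bit: 1

1


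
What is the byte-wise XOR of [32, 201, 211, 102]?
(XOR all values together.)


XOR chain: 32 ^ 201 ^ 211 ^ 102 = 92

92


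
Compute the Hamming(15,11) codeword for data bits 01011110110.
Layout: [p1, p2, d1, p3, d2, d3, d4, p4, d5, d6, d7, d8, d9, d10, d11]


Parity bits: p1=1, p2=0, p3=0, p4=1

100010111110110


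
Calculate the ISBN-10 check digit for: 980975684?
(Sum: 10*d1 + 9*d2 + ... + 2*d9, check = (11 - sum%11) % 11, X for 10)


Weighted sum: 348
348 mod 11 = 7

Check digit: 4


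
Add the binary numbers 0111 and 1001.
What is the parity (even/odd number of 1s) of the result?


0111 = 7
1001 = 9
Sum = 16 = 10000
1s count = 1

odd parity (1 ones in 10000)


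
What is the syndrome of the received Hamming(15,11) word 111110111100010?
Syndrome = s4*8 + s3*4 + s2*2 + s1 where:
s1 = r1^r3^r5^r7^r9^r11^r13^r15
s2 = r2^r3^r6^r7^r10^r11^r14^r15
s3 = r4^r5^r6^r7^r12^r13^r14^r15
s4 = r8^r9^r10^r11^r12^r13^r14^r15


s1=1, s2=1, s3=0, s4=0

Syndrome = 3 (error at position 3)


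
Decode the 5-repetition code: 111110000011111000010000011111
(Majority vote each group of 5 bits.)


Groups: 11111, 00000, 11111, 00001, 00000, 11111
Majority votes: 101001

101001


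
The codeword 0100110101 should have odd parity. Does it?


Number of 1s: 5

Yes, parity is correct (5 ones)


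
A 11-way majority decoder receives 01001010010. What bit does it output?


Ones: 4 out of 11
Threshold: 6

0 (4/11 voted 1)


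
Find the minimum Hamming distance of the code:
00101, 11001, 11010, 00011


Comparing all pairs, minimum distance: 2
Can detect 1 errors, correct 0 errors

2


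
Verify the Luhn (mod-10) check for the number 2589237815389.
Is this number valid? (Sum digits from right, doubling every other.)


Luhn sum = 63
63 mod 10 = 3

Invalid (Luhn sum mod 10 = 3)


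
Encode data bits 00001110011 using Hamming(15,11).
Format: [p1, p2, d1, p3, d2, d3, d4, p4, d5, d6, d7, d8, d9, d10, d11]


Parity bits: p1=1, p2=0, p3=0, p4=1

100000011110011


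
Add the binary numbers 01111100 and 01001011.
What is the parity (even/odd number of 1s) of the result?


01111100 = 124
01001011 = 75
Sum = 199 = 11000111
1s count = 5

odd parity (5 ones in 11000111)


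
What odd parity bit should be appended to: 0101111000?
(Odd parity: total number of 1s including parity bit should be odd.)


Number of 1s in data: 5
Parity bit: 0

0


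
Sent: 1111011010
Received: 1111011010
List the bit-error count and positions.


XOR: 0000000000

0 errors (received matches sent)


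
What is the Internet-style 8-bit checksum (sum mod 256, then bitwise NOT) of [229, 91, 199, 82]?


Sum = 601 mod 256 = 89
Complement = 166

166


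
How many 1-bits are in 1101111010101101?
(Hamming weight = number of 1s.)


Counting 1s in 1101111010101101

11


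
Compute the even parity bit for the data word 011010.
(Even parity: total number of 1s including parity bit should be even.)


Number of 1s in data: 3
Parity bit: 1

1


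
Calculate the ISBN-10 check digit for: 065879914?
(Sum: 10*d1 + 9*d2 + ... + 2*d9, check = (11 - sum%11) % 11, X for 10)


Weighted sum: 284
284 mod 11 = 9

Check digit: 2


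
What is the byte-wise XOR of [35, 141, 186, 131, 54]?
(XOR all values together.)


XOR chain: 35 ^ 141 ^ 186 ^ 131 ^ 54 = 161

161


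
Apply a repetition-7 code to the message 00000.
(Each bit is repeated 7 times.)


Each bit -> 7 copies

00000000000000000000000000000000000


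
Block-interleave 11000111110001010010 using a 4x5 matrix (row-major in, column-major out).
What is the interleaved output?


Matrix:
  11000
  11111
  00010
  10010
Read columns: 11011100010001110100

11011100010001110100


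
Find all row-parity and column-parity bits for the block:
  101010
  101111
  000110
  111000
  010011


Row parities: 11011
Column parities: 101000

Row P: 11011, Col P: 101000, Corner: 0


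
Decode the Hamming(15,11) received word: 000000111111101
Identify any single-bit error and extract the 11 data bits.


Syndrome = 9: error at position 9

Data: 00010111101 (corrected bit 9)


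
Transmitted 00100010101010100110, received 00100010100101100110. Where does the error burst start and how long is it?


XOR: 00000000001111000000

Burst at position 10, length 4


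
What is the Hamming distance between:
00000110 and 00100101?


XOR: 00100011
Count of 1s: 3

3


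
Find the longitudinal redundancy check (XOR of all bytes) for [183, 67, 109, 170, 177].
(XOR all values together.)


XOR chain: 183 ^ 67 ^ 109 ^ 170 ^ 177 = 130

130


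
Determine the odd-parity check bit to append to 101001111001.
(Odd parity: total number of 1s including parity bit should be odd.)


Number of 1s in data: 7
Parity bit: 0

0


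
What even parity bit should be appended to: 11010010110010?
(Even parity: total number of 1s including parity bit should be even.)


Number of 1s in data: 7
Parity bit: 1

1


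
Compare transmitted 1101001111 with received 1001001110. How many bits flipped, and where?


XOR: 0100000001

2 error(s) at position(s): 1, 9


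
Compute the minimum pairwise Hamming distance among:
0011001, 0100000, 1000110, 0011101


Comparing all pairs, minimum distance: 1
Can detect 0 errors, correct 0 errors

1


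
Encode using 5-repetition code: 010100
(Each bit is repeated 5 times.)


Each bit -> 5 copies

000001111100000111110000000000


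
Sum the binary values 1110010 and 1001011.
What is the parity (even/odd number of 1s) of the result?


1110010 = 114
1001011 = 75
Sum = 189 = 10111101
1s count = 6

even parity (6 ones in 10111101)


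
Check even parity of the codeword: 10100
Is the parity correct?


Number of 1s: 2

Yes, parity is correct (2 ones)


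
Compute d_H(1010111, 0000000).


XOR: 1010111
Count of 1s: 5

5


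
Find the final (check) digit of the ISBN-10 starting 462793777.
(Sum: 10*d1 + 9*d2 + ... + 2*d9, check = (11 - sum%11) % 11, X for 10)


Weighted sum: 291
291 mod 11 = 5

Check digit: 6


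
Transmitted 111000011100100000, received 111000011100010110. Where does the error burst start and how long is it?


XOR: 000000000000110110

Burst at position 12, length 5


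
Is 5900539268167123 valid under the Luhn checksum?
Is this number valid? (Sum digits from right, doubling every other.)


Luhn sum = 57
57 mod 10 = 7

Invalid (Luhn sum mod 10 = 7)


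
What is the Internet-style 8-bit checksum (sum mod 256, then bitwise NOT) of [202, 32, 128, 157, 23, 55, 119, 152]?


Sum = 868 mod 256 = 100
Complement = 155

155


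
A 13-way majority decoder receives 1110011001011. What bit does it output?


Ones: 8 out of 13
Threshold: 7

1 (8/13 voted 1)


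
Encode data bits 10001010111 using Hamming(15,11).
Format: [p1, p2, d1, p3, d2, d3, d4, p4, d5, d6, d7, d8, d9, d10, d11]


Parity bits: p1=1, p2=0, p3=1, p4=1

101100011010111


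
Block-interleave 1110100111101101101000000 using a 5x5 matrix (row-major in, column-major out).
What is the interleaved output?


Matrix:
  11101
  00111
  10110
  11010
  00000
Read columns: 1011010010111000111011000

1011010010111000111011000


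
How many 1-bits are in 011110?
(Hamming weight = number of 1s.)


Counting 1s in 011110

4


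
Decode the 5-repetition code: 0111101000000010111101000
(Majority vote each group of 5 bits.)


Groups: 01111, 01000, 00001, 01111, 01000
Majority votes: 10010

10010


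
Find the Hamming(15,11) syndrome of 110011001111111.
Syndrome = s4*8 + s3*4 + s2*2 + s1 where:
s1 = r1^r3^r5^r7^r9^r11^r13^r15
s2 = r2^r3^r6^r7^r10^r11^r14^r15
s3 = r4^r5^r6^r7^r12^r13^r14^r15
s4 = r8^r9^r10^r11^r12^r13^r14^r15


s1=0, s2=0, s3=0, s4=1

Syndrome = 8 (error at position 8)


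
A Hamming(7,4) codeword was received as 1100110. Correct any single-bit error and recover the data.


Syndrome = 0: no error detected

Data: 0110 (no errors)


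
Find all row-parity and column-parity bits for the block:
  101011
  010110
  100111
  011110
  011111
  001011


Row parities: 010011
Column parities: 010000

Row P: 010011, Col P: 010000, Corner: 1


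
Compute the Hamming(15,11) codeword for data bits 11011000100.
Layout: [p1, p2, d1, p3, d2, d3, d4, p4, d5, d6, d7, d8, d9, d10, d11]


Parity bits: p1=1, p2=0, p3=1, p4=0

101110101000100


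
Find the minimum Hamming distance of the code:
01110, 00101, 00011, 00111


Comparing all pairs, minimum distance: 1
Can detect 0 errors, correct 0 errors

1


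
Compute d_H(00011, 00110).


XOR: 00101
Count of 1s: 2

2


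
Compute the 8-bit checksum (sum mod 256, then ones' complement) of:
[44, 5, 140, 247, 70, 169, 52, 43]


Sum = 770 mod 256 = 2
Complement = 253

253


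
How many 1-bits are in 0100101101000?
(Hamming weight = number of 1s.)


Counting 1s in 0100101101000

5


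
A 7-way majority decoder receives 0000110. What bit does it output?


Ones: 2 out of 7
Threshold: 4

0 (2/7 voted 1)


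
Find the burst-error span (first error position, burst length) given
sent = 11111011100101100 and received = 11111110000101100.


XOR: 00000101100000000

Burst at position 5, length 4
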